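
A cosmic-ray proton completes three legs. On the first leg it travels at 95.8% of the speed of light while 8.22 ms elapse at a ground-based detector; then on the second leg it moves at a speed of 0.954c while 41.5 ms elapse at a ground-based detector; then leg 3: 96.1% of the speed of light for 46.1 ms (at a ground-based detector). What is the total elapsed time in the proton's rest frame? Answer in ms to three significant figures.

τ = 27.5 ms

Leg 1: β = 0.958; γ = 1/√(1 − 0.958²) = 1/√0.08224 = 3.487; τ_1 = 8.22/3.487 = 2.357 ms.
Leg 2: γ = 1/√(1 − 0.954²) = 1/√0.08988 = 3.335; τ_2 = 41.5/3.335 = 12.44 ms.
Leg 3: β = 0.961; γ = 1/√(1 − 0.961²) = 1/√0.07648 = 3.616; τ_3 = 46.1/3.616 = 12.75 ms.
Total: 2.357 + 12.44 + 12.75 ms.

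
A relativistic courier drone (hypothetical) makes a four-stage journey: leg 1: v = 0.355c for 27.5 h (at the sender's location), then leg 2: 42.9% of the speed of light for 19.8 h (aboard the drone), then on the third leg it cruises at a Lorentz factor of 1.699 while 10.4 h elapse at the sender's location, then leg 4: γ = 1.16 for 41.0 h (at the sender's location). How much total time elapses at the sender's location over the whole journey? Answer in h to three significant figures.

Leg 1: 27.5 h is already measured at the sender's location.
Leg 2: β = 0.429; γ = 1/√(1 − 0.429²) = 1/√0.8160 = 1.107; Δt_2 = 1.107 × 19.8 = 21.92 h.
Leg 3: 10.4 h is already measured at the sender's location.
Leg 4: 41.0 h is already measured at the sender's location.
Total: 27.50 + 21.92 + 10.40 + 41.00 h.

Δt = 101 h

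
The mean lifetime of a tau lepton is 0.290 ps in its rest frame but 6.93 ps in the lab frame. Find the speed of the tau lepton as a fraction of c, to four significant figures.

γ = Δt/τ₀ = 6.93/0.290 = 23.90
β = √(1 − 1/γ²) = √(1 − 0.001751) = √0.9982

v = 0.9991c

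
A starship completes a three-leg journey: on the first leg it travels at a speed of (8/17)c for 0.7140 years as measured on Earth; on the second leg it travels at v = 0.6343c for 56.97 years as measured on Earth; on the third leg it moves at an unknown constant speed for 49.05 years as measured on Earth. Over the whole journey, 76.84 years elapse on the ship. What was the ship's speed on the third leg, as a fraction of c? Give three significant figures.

β = 0.755

Leg 1: γ = 1/√(1 − (8/17)²) = 17/15 ≈ 1.133; τ_1 = 0.7140/1.133 = 0.6300 years.
Leg 2: γ = 1/√(1 − 0.6343²) = 1/√0.5977 = 1.294; τ_2 = 56.97/1.294 = 44.04 years.
Leg 3: speed unknown; τ_3 = 49.05/γ_3.
Total proper time: 0.6300 + 44.04 + τ_3 = 76.84, so τ_3 = 76.84 − 44.67 = 32.17 years.
γ_3 = 49.05/32.17 = 1.525; β = √(1 − 1/γ²) = √0.5699.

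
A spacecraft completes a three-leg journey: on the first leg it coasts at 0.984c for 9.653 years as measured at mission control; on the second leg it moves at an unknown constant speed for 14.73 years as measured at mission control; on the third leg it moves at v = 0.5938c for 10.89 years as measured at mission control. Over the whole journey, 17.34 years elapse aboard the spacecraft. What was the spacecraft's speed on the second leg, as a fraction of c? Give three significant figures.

Leg 1: γ = 1/√(1 − 0.984²) = 1/√0.03174 = 5.613; τ_1 = 9.653/5.613 = 1.720 years.
Leg 2: speed unknown; τ_2 = 14.73/γ_2.
Leg 3: γ = 1/√(1 − 0.5938²) = 1/√0.6474 = 1.243; τ_3 = 10.89/1.243 = 8.762 years.
Total proper time: 1.720 + τ_2 + 8.762 = 17.34, so τ_2 = 17.34 − 10.48 = 6.858 years.
γ_2 = 14.73/6.858 = 2.148; β = √(1 − 1/γ²) = √0.7832.

β = 0.885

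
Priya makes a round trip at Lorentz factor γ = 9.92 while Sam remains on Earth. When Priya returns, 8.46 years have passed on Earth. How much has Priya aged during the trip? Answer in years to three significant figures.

τ = 0.853 years

γ = 9.92
Priya's clock measures proper time along the trip: τ = Δt/γ = 8.46/9.920 years.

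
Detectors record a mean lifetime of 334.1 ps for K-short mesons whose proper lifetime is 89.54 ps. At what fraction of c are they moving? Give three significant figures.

γ = Δt/τ₀ = 334.1/89.54 = 3.731
β = √(1 − 1/γ²) = √(1 − 0.07183) = √0.9282

β = 0.963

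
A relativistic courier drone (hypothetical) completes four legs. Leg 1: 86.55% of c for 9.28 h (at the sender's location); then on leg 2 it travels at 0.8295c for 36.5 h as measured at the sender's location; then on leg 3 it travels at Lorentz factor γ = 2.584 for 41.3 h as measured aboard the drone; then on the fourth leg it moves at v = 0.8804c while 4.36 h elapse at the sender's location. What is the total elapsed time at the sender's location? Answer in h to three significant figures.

Δt = 157 h

Leg 1: 9.28 h is already measured at the sender's location.
Leg 2: 36.5 h is already measured at the sender's location.
Leg 3: γ = 2.584; Δt_3 = 2.584 × 41.3 = 106.7 h.
Leg 4: 4.36 h is already measured at the sender's location.
Total: 9.280 + 36.50 + 106.7 + 4.360 h.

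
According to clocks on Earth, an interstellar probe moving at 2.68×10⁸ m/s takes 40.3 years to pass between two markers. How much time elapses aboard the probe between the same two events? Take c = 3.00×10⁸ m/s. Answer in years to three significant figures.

τ = 18.1 years

β = 2.68×10⁸/3.00×10⁸ = 0.8933; γ = 1/√(1 − 0.8933²) = 2.225
The interval measured on Earth is the dilated one; the clock aboard the probe measures the proper time τ = Δt/γ = 40.3/2.225 years.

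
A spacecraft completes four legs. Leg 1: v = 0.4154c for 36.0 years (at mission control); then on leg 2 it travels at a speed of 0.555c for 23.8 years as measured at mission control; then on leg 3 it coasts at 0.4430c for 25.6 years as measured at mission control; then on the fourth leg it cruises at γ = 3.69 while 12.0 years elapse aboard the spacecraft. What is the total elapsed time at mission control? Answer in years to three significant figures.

Δt = 130 years

Leg 1: 36.0 years is already measured at mission control.
Leg 2: 23.8 years is already measured at mission control.
Leg 3: 25.6 years is already measured at mission control.
Leg 4: γ = 3.69; Δt_4 = 3.690 × 12.0 = 44.28 years.
Total: 36.00 + 23.80 + 25.60 + 44.28 years.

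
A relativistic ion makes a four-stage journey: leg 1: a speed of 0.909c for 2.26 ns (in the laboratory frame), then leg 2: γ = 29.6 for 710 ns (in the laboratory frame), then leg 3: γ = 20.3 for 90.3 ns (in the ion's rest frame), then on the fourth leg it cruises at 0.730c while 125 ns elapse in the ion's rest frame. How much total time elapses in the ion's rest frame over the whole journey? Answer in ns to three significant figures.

Leg 1: γ = 1/√(1 − 0.909²) = 1/√0.1737 = 2.399; τ_1 = 2.26/2.399 = 0.9420 ns.
Leg 2: γ = 29.6; τ_2 = 710/29.60 = 23.99 ns.
Leg 3: 90.3 ns is already measured in the ion's rest frame.
Leg 4: 125 ns is already measured in the ion's rest frame.
Total: 0.9420 + 23.99 + 90.30 + 125.0 ns.

τ = 240 ns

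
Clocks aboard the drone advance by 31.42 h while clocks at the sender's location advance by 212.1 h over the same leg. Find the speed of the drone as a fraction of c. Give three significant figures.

β = 0.989

The proper time is measured aboard the drone (both events occur at the drone's location); Δt is measured at the sender's location. γ = Δt/τ = 212.1/31.42 = 6.750.
β = √(1 − 1/γ²) = √(1 − 0.02194) = √0.9781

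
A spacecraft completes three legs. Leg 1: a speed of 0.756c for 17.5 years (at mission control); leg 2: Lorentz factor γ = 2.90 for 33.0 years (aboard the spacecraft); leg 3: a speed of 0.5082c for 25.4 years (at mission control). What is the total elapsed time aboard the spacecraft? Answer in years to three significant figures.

Leg 1: γ = 1/√(1 − 0.756²) = 1/√0.4285 = 1.528; τ_1 = 17.5/1.528 = 11.46 years.
Leg 2: 33.0 years is already measured aboard the spacecraft.
Leg 3: γ = 1/√(1 − 0.5082²) = 1/√0.7417 = 1.161; τ_3 = 25.4/1.161 = 21.88 years.
Total: 11.46 + 33.00 + 21.88 years.

τ = 66.3 years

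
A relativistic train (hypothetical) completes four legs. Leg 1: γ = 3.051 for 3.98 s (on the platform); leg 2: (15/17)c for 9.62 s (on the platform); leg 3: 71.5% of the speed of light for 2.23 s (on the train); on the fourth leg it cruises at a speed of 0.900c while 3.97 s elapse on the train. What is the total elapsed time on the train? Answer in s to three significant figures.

Leg 1: γ = 3.051; τ_1 = 3.98/3.051 = 1.304 s.
Leg 2: γ = 1/√(1 − (15/17)²) = 17/8 = 2.125; τ_2 = 9.62/2.125 = 4.527 s.
Leg 3: 2.23 s is already measured on the train.
Leg 4: 3.97 s is already measured on the train.
Total: 1.304 + 4.527 + 2.230 + 3.970 s.

τ = 12.0 s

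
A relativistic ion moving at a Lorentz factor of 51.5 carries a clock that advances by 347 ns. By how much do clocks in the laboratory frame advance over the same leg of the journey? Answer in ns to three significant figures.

Δt = 1.79×10⁴ ns

γ = 51.5
The interval measured in the ion's rest frame is the proper time (both events occur at the same place in that frame); the lab-frame interval is Δt = γτ = 51.50 × 347 ns.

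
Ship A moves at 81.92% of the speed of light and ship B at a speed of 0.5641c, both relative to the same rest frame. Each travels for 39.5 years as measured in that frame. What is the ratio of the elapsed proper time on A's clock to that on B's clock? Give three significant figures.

τ_A/τ_B = 0.695

A: β = 0.8192; γ = 1/√(1 − 0.8192²) = 1/√0.3289 = 1.744. B: γ = 1/√(1 − 0.5641²) = 1/√0.6818 = 1.211.
τ_A/τ_B = γ_B/γ_A = 1.211/1.744 = 0.6946, so τ_A/τ_B = 0.6946.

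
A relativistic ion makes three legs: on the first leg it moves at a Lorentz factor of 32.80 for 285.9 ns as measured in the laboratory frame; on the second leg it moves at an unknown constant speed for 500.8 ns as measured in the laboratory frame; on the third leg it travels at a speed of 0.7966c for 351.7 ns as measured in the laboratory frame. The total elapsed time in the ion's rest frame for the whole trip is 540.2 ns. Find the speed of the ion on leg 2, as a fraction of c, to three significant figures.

Leg 1: γ = 32.80; τ_1 = 285.9/32.80 = 8.716 ns.
Leg 2: speed unknown; τ_2 = 500.8/γ_2.
Leg 3: γ = 1/√(1 − 0.7966²) = 1/√0.3654 = 1.654; τ_3 = 351.7/1.654 = 212.6 ns.
Total proper time: 8.716 + τ_2 + 212.6 = 540.2, so τ_2 = 540.2 − 221.3 = 318.9 ns.
γ_2 = 500.8/318.9 = 1.571; β = √(1 − 1/γ²) = √0.5946.

β = 0.771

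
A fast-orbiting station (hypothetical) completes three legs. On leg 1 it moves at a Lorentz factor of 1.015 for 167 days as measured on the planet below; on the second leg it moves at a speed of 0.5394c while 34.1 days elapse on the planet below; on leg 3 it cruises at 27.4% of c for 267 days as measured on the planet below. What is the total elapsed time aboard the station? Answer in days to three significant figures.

τ = 450 days

Leg 1: γ = 1.015; τ_1 = 167/1.015 = 164.5 days.
Leg 2: γ = 1/√(1 − 0.5394²) = 1/√0.7090 = 1.188; τ_2 = 34.1/1.188 = 28.71 days.
Leg 3: β = 0.274; γ = 1/√(1 − 0.274²) = 1/√0.9249 = 1.040; τ_3 = 267/1.040 = 256.8 days.
Total: 164.5 + 28.71 + 256.8 days.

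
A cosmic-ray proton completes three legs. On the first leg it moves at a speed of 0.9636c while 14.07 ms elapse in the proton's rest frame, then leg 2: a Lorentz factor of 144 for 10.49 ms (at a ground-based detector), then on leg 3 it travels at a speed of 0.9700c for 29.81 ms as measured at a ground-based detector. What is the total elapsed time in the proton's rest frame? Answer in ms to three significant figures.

τ = 21.4 ms

Leg 1: 14.07 ms is already measured in the proton's rest frame.
Leg 2: γ = 144; τ_2 = 10.49/144.0 = 0.07285 ms.
Leg 3: γ = 1/√(1 − 0.9700²) = 1/√0.05910 = 4.113; τ_3 = 29.81/4.113 = 7.247 ms.
Total: 14.07 + 0.07285 + 7.247 ms.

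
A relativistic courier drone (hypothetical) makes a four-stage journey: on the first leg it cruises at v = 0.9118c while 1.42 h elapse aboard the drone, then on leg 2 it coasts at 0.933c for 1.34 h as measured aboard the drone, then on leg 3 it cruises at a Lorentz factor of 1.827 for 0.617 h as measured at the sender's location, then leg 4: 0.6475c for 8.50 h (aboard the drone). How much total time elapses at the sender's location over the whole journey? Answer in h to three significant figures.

Leg 1: γ = 1/√(1 − 0.9118²) = 1/√0.1686 = 2.435; Δt_1 = 2.435 × 1.42 = 3.458 h.
Leg 2: γ = 1/√(1 − 0.933²) = 1/√0.1295 = 2.779; Δt_2 = 2.779 × 1.34 = 3.724 h.
Leg 3: 0.617 h is already measured at the sender's location.
Leg 4: γ = 1/√(1 − 0.6475²) = 1/√0.5807 = 1.312; Δt_4 = 1.312 × 8.50 = 11.15 h.
Total: 3.458 + 3.724 + 0.6170 + 11.15 h.

Δt = 19.0 h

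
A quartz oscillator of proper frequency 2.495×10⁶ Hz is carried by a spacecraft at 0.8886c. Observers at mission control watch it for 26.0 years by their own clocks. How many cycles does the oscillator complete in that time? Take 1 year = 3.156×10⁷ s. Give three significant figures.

N = 9.39×10¹⁴

γ = 1/√(1 − 0.8886²) = 1/√0.2104 = 2.180
During 26.0 years of lab time, the oscillator's proper time advances by τ = Δt/γ = 26.0/2.180 = 11.93 years = 3.764×10⁸ s.
N = f × τ = 2.495×10⁶ × 3.764×10⁸ = 9.391×10¹⁴.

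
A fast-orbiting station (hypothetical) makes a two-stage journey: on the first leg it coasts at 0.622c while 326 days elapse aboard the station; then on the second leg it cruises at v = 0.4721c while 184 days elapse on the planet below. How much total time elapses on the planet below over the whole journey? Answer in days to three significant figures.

Δt = 600 days

Leg 1: γ = 1/√(1 − 0.622²) = 1/√0.6131 = 1.277; Δt_1 = 1.277 × 326 = 416.3 days.
Leg 2: 184 days is already measured on the planet below.
Total: 416.3 + 184.0 days.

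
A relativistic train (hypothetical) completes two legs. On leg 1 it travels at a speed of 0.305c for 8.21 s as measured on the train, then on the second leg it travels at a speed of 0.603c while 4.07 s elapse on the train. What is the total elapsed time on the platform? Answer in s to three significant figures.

Leg 1: γ = 1/√(1 − 0.305²) = 1/√0.9070 = 1.050; Δt_1 = 1.050 × 8.21 = 8.621 s.
Leg 2: γ = 1/√(1 − 0.603²) = 1/√0.6364 = 1.254; Δt_2 = 1.254 × 4.07 = 5.102 s.
Total: 8.621 + 5.102 s.

Δt = 13.7 s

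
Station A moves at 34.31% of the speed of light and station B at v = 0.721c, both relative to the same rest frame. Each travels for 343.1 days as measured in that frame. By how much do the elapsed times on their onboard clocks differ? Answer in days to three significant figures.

|τ_A − τ_B| = 84.5 days

A: β = 0.3431; γ = 1/√(1 − 0.3431²) = 1/√0.8823 = 1.065; τ_A = 343.1/1.065 = 322.3 days.
B: γ = 1/√(1 − 0.721²) = 1/√0.4802 = 1.443; τ_B = 343.1/1.443 = 237.7 days.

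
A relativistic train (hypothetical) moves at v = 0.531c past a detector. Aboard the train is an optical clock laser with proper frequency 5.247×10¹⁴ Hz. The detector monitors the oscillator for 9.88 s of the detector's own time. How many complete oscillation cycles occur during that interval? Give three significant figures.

N = 4.39×10¹⁵

γ = 1/√(1 − 0.531²) = 1/√0.7180 = 1.180
During 9.88 s of lab time, the oscillator's proper time advances by τ = Δt/γ = 9.88/1.180 = 8.372 s = 8.372×10⁰ s.
N = f × τ = 5.247×10¹⁴ × 8.372×10⁰ = 4.393×10¹⁵.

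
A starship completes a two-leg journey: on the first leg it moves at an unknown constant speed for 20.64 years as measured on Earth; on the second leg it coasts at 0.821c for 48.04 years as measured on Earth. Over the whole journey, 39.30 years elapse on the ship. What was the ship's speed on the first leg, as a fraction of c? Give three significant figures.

Leg 1: speed unknown; τ_1 = 20.64/γ_1.
Leg 2: γ = 1/√(1 − 0.821²) = 1/√0.3260 = 1.752; τ_2 = 48.04/1.752 = 27.43 years.
Total proper time: τ_1 + 27.43 = 39.30, so τ_1 = 39.30 − 27.43 = 11.87 years.
γ_1 = 20.64/11.87 = 1.738; β = √(1 − 1/γ²) = √0.6691.

β = 0.818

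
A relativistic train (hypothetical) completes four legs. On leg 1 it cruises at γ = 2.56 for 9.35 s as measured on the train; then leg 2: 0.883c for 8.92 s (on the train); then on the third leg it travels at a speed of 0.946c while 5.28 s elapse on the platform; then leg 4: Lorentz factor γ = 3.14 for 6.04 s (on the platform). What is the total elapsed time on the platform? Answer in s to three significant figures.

Δt = 54.3 s

Leg 1: γ = 2.56; Δt_1 = 2.560 × 9.35 = 23.94 s.
Leg 2: γ = 1/√(1 − 0.883²) = 1/√0.2203 = 2.131; Δt_2 = 2.131 × 8.92 = 19.00 s.
Leg 3: 5.28 s is already measured on the platform.
Leg 4: 6.04 s is already measured on the platform.
Total: 23.94 + 19.00 + 5.280 + 6.040 s.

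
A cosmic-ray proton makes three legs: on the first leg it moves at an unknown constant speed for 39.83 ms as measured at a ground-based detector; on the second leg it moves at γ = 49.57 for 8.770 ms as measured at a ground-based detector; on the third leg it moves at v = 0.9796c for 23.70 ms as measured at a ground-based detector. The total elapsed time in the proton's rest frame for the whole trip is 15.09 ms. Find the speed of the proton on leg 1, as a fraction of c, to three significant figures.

Leg 1: speed unknown; τ_1 = 39.83/γ_1.
Leg 2: γ = 49.57; τ_2 = 8.770/49.57 = 0.1769 ms.
Leg 3: γ = 1/√(1 − 0.9796²) = 1/√0.04038 = 4.976; τ_3 = 23.70/4.976 = 4.763 ms.
Total proper time: τ_1 + 0.1769 + 4.763 = 15.09, so τ_1 = 15.09 − 4.940 = 10.15 ms.
γ_1 = 39.83/10.15 = 3.924; β = √(1 − 1/γ²) = √0.9351.

β = 0.967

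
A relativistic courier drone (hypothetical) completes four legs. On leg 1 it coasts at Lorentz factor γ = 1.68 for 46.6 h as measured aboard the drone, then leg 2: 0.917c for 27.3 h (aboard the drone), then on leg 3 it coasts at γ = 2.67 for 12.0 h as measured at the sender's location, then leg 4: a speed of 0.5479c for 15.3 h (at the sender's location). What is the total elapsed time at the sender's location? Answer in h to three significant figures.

Δt = 174 h

Leg 1: γ = 1.68; Δt_1 = 1.680 × 46.6 = 78.29 h.
Leg 2: γ = 1/√(1 − 0.917²) = 1/√0.1591 = 2.507; Δt_2 = 2.507 × 27.3 = 68.44 h.
Leg 3: 12.0 h is already measured at the sender's location.
Leg 4: 15.3 h is already measured at the sender's location.
Total: 78.29 + 68.44 + 12.00 + 15.30 h.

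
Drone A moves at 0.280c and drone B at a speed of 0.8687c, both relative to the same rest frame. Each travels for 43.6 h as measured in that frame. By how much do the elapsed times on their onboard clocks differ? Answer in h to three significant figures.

|τ_A − τ_B| = 20.3 h

A: γ = 1/√(1 − 0.280²) = 25/24 ≈ 1.042; τ_A = 43.6/1.042 = 41.86 h.
B: γ = 1/√(1 − 0.8687²) = 1/√0.2454 = 2.019; τ_B = 43.6/2.019 = 21.60 h.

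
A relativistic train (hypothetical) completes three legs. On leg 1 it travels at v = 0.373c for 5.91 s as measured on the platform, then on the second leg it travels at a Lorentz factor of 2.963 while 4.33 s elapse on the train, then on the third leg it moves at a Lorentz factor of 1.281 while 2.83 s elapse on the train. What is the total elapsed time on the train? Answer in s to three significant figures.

τ = 12.6 s

Leg 1: γ = 1/√(1 − 0.373²) = 1/√0.8609 = 1.078; τ_1 = 5.91/1.078 = 5.483 s.
Leg 2: 4.33 s is already measured on the train.
Leg 3: 2.83 s is already measured on the train.
Total: 5.483 + 4.330 + 2.830 s.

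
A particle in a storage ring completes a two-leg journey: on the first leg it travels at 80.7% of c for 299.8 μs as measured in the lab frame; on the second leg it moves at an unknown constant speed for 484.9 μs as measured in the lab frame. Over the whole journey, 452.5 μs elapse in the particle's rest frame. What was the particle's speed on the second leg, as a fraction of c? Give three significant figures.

Leg 1: β = 0.807; γ = 1/√(1 − 0.807²) = 1/√0.3488 = 1.693; τ_1 = 299.8/1.693 = 177.0 μs.
Leg 2: speed unknown; τ_2 = 484.9/γ_2.
Total proper time: 177.0 + τ_2 = 452.5, so τ_2 = 452.5 − 177.0 = 275.5 μs.
γ_2 = 484.9/275.5 = 1.760; β = √(1 − 1/γ²) = √0.6773.

β = 0.823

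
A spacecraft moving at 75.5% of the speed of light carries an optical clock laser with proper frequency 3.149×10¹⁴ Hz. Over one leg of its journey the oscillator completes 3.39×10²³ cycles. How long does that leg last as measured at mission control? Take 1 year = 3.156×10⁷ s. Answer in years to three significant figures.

Δt = 52.0 years

β = 0.755; γ = 1/√(1 − 0.755²) = 1/√0.4300 = 1.525
Proper time for N cycles: τ = N/f = 3.39×10²³/(3.149×10¹⁴) = 1.077×10⁹ s = 34.11 years.
Lab-frame duration Δt = γτ = 1.525 × 34.11 = 52.02 years.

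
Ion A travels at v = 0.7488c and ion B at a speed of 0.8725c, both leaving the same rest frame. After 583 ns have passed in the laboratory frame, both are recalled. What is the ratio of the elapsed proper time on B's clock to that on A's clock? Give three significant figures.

τ_B/τ_A = 0.737

A: γ = 1/√(1 − 0.7488²) = 1/√0.4393 = 1.509. B: γ = 1/√(1 − 0.8725²) = 1/√0.2387 = 2.047.
τ_A/τ_B = γ_B/γ_A = 2.047/1.509 = 1.356, so τ_B/τ_A = 0.7372.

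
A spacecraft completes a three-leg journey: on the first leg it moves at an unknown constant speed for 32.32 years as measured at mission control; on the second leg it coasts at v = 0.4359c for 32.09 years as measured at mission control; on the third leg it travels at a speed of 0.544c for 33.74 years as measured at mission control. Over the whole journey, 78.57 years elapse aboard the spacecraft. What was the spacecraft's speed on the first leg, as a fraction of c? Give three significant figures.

β = 0.750

Leg 1: speed unknown; τ_1 = 32.32/γ_1.
Leg 2: γ = 1/√(1 − 0.4359²) = 1/√0.8100 = 1.111; τ_2 = 32.09/1.111 = 28.88 years.
Leg 3: γ = 1/√(1 − 0.544²) = 1/√0.7041 = 1.192; τ_3 = 33.74/1.192 = 28.31 years.
Total proper time: τ_1 + 28.88 + 28.31 = 78.57, so τ_1 = 78.57 − 57.19 = 21.38 years.
γ_1 = 32.32/21.38 = 1.512; β = √(1 − 1/γ²) = √0.5625.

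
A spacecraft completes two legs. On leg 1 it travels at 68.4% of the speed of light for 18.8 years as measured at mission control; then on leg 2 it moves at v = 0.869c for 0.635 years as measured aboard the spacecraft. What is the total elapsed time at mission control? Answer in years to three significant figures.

Δt = 20.1 years

Leg 1: 18.8 years is already measured at mission control.
Leg 2: γ = 1/√(1 − 0.869²) = 1/√0.2448 = 2.021; Δt_2 = 2.021 × 0.635 = 1.283 years.
Total: 18.80 + 1.283 years.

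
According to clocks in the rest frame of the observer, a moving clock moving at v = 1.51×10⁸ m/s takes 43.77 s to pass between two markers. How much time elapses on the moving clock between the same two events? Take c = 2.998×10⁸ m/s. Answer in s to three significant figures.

τ = 37.8 s

β = 1.51×10⁸/2.998×10⁸ = 0.5037; γ = 1/√(1 − 0.5037²) = 1.158
The interval measured in the rest frame of the observer is the dilated one; the clock on the moving clock measures the proper time τ = Δt/γ = 43.77/1.158 s.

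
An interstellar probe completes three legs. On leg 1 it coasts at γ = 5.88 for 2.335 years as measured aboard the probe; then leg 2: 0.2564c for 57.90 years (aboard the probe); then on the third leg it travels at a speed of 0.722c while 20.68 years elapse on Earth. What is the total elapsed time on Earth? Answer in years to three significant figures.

Δt = 94.3 years

Leg 1: γ = 5.88; Δt_1 = 5.880 × 2.335 = 13.73 years.
Leg 2: γ = 1/√(1 − 0.2564²) = 1/√0.9343 = 1.035; Δt_2 = 1.035 × 57.90 = 59.90 years.
Leg 3: 20.68 years is already measured on Earth.
Total: 13.73 + 59.90 + 20.68 years.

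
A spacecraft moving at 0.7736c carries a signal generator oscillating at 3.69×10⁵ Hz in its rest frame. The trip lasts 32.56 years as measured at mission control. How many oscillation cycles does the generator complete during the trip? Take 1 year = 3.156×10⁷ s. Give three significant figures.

N = 2.40×10¹⁴

γ = 1/√(1 − 0.7736²) = 1/√0.4015 = 1.578
The oscillator's own cycle count is N = f × τ where τ is the proper time aboard the spacecraft. τ = Δt/γ = 32.56/1.578 = 20.63 years = 6.512×10⁸ s.
N = 3.69×10⁵ × 6.512×10⁸ = 2.403×10¹⁴.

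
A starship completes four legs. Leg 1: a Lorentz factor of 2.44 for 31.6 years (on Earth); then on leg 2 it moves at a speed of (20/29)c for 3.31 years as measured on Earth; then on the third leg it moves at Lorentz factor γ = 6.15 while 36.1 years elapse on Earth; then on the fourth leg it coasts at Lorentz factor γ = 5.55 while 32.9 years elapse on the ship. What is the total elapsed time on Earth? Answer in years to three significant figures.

Leg 1: 31.6 years is already measured on Earth.
Leg 2: 3.31 years is already measured on Earth.
Leg 3: 36.1 years is already measured on Earth.
Leg 4: γ = 5.55; Δt_4 = 5.550 × 32.9 = 182.6 years.
Total: 31.60 + 3.310 + 36.10 + 182.6 years.

Δt = 254 years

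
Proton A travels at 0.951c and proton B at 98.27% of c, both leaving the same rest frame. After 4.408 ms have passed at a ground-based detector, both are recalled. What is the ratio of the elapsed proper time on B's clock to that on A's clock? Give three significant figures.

A: γ = 1/√(1 − 0.951²) = 1/√0.09560 = 3.234. B: β = 0.9827; γ = 1/√(1 − 0.9827²) = 1/√0.03430 = 5.399.
τ_A/τ_B = γ_B/γ_A = 5.399/3.234 = 1.669, so τ_B/τ_A = 0.5990.

τ_B/τ_A = 0.599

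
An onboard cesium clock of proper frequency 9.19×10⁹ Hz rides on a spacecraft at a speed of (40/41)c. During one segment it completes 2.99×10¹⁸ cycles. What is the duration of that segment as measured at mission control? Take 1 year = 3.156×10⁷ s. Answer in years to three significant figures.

γ = 1/√(1 − (40/41)²) = 41/9 ≈ 4.556
Proper time for N cycles: τ = N/f = 2.99×10¹⁸/(9.19×10⁹) = 3.254×10⁸ s = 10.31 years.
Lab-frame duration Δt = γτ = 4.556 × 10.31 = 46.96 years.

Δt = 47.0 years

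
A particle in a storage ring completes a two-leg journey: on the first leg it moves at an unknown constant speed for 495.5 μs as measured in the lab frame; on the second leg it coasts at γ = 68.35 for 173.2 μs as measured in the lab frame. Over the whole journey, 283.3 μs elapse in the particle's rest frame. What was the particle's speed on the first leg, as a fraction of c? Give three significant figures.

Leg 1: speed unknown; τ_1 = 495.5/γ_1.
Leg 2: γ = 68.35; τ_2 = 173.2/68.35 = 2.534 μs.
Total proper time: τ_1 + 2.534 = 283.3, so τ_1 = 283.3 − 2.534 = 280.8 μs.
γ_1 = 495.5/280.8 = 1.765; β = √(1 − 1/γ²) = √0.6789.

β = 0.824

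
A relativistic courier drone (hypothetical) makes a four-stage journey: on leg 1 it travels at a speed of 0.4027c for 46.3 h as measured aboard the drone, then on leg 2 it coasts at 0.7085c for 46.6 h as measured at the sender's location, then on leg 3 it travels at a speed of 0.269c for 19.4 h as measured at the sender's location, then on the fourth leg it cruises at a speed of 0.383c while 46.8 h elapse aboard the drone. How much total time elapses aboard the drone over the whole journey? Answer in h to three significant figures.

Leg 1: 46.3 h is already measured aboard the drone.
Leg 2: γ = 1/√(1 − 0.7085²) = 1/√0.4980 = 1.417; τ_2 = 46.6/1.417 = 32.89 h.
Leg 3: γ = 1/√(1 − 0.269²) = 1/√0.9276 = 1.038; τ_3 = 19.4/1.038 = 18.68 h.
Leg 4: 46.8 h is already measured aboard the drone.
Total: 46.30 + 32.89 + 18.68 + 46.80 h.

τ = 145 h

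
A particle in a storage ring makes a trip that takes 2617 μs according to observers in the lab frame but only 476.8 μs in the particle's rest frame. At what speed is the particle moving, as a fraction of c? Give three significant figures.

v = 0.983c

The proper time is measured in the particle's rest frame (both events occur at the particle's location); Δt is measured in the lab frame. γ = Δt/τ = 2617/476.8 = 5.489.
β = √(1 − 1/γ²) = √(1 − 0.03319) = √0.9668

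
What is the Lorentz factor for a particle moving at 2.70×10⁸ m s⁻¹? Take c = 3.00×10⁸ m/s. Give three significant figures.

γ = 2.29

β = 2.70×10⁸/3.00×10⁸ = 0.9000; γ = 1/√(1 − 0.9000²) = 2.294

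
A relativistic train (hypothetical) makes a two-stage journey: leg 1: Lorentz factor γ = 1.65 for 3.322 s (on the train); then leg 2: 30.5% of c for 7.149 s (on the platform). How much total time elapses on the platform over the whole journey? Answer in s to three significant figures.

Δt = 12.6 s

Leg 1: γ = 1.65; Δt_1 = 1.650 × 3.322 = 5.481 s.
Leg 2: 7.149 s is already measured on the platform.
Total: 5.481 + 7.149 s.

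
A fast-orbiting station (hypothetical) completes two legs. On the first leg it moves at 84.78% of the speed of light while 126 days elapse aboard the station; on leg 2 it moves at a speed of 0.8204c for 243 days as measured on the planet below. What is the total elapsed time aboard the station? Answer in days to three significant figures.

Leg 1: 126 days is already measured aboard the station.
Leg 2: γ = 1/√(1 − 0.8204²) = 1/√0.3269 = 1.749; τ_2 = 243/1.749 = 138.9 days.
Total: 126.0 + 138.9 days.

τ = 265 days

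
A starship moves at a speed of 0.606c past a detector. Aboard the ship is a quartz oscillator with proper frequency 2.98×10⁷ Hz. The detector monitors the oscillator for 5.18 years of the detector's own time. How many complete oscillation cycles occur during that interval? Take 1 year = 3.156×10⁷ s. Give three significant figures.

N = 3.88×10¹⁵

γ = 1/√(1 − 0.606²) = 1/√0.6328 = 1.257
During 5.18 years of lab time, the oscillator's proper time advances by τ = Δt/γ = 5.18/1.257 = 4.121 years = 1.300×10⁸ s.
N = f × τ = 2.98×10⁷ × 1.300×10⁸ = 3.875×10¹⁵.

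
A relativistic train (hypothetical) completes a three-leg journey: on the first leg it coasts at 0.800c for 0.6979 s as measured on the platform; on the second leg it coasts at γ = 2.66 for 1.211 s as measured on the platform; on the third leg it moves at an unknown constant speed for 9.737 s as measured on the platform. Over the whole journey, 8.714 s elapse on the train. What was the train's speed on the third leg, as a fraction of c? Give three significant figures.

β = 0.593

Leg 1: γ = 1/√(1 − 0.800²) = 5/3 ≈ 1.667; τ_1 = 0.6979/1.667 = 0.4187 s.
Leg 2: γ = 2.66; τ_2 = 1.211/2.660 = 0.4553 s.
Leg 3: speed unknown; τ_3 = 9.737/γ_3.
Total proper time: 0.4187 + 0.4553 + τ_3 = 8.714, so τ_3 = 8.714 − 0.8740 = 7.840 s.
γ_3 = 9.737/7.840 = 1.242; β = √(1 − 1/γ²) = √0.3517.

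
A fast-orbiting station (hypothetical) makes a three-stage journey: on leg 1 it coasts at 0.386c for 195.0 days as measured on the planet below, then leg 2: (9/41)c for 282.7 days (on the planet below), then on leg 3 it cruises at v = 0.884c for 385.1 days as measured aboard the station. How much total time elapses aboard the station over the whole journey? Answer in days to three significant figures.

Leg 1: γ = 1/√(1 − 0.386²) = 1/√0.8510 = 1.084; τ_1 = 195.0/1.084 = 179.9 days.
Leg 2: γ = 1/√(1 − (9/41)²) = 41/40 = 1.025; τ_2 = 282.7/1.025 = 275.8 days.
Leg 3: 385.1 days is already measured aboard the station.
Total: 179.9 + 275.8 + 385.1 days.

τ = 841 days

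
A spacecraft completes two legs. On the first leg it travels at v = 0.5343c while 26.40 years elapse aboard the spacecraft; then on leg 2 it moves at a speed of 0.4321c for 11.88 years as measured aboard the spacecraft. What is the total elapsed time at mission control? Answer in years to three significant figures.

Leg 1: γ = 1/√(1 − 0.5343²) = 1/√0.7145 = 1.183; Δt_1 = 1.183 × 26.40 = 31.23 years.
Leg 2: γ = 1/√(1 − 0.4321²) = 1/√0.8133 = 1.109; Δt_2 = 1.109 × 11.88 = 13.17 years.
Total: 31.23 + 13.17 years.

Δt = 44.4 years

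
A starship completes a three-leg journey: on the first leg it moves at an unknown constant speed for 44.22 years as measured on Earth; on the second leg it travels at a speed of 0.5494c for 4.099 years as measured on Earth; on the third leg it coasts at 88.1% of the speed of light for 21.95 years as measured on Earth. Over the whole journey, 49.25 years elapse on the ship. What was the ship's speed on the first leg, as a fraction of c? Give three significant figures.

Leg 1: speed unknown; τ_1 = 44.22/γ_1.
Leg 2: γ = 1/√(1 − 0.5494²) = 1/√0.6982 = 1.197; τ_2 = 4.099/1.197 = 3.425 years.
Leg 3: β = 0.881; γ = 1/√(1 − 0.881²) = 1/√0.2238 = 2.114; τ_3 = 21.95/2.114 = 10.38 years.
Total proper time: τ_1 + 3.425 + 10.38 = 49.25, so τ_1 = 49.25 − 13.81 = 35.44 years.
γ_1 = 44.22/35.44 = 1.248; β = √(1 − 1/γ²) = √0.3577.

β = 0.598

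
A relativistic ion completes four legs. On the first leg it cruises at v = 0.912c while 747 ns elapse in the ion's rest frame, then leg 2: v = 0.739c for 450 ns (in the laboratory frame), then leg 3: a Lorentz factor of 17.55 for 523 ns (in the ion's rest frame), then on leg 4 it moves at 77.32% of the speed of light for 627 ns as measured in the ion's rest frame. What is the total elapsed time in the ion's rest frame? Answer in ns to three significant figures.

τ = 2200 ns

Leg 1: 747 ns is already measured in the ion's rest frame.
Leg 2: γ = 1/√(1 − 0.739²) = 1/√0.4539 = 1.484; τ_2 = 450/1.484 = 303.2 ns.
Leg 3: 523 ns is already measured in the ion's rest frame.
Leg 4: 627 ns is already measured in the ion's rest frame.
Total: 747.0 + 303.2 + 523.0 + 627.0 ns.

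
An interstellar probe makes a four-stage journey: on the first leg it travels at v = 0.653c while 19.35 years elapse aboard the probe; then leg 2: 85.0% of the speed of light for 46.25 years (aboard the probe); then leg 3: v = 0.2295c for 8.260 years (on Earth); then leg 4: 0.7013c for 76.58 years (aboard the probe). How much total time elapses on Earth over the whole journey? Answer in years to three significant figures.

Leg 1: γ = 1/√(1 − 0.653²) = 1/√0.5736 = 1.320; Δt_1 = 1.320 × 19.35 = 25.55 years.
Leg 2: β = 0.850; γ = 1/√(1 − 0.850²) = 1/√0.2775 = 1.898; Δt_2 = 1.898 × 46.25 = 87.80 years.
Leg 3: 8.260 years is already measured on Earth.
Leg 4: γ = 1/√(1 − 0.7013²) = 1/√0.5082 = 1.403; Δt_4 = 1.403 × 76.58 = 107.4 years.
Total: 25.55 + 87.80 + 8.260 + 107.4 years.

Δt = 229 years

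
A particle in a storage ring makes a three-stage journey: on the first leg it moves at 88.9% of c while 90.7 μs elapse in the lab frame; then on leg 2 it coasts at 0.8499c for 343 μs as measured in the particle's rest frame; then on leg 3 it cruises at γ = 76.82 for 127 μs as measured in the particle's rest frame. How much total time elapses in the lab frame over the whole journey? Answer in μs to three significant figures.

Leg 1: 90.7 μs is already measured in the lab frame.
Leg 2: γ = 1/√(1 − 0.8499²) = 1/√0.2777 = 1.898; Δt_2 = 1.898 × 343 = 650.9 μs.
Leg 3: γ = 76.82; Δt_3 = 76.82 × 127 = 9756 μs.
Total: 90.70 + 650.9 + 9756 μs.

Δt = 1.05×10⁴ μs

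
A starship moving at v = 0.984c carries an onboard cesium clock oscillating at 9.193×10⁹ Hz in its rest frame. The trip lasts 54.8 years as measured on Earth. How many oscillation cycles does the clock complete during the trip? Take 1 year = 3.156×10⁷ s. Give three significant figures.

γ = 1/√(1 − 0.984²) = 1/√0.03174 = 5.613
The oscillator's own cycle count is N = f × τ where τ is the proper time on the ship. τ = Δt/γ = 54.8/5.613 = 9.764 years = 3.081×10⁸ s.
N = 9.193×10⁹ × 3.081×10⁸ = 2.833×10¹⁸.

N = 2.83×10¹⁸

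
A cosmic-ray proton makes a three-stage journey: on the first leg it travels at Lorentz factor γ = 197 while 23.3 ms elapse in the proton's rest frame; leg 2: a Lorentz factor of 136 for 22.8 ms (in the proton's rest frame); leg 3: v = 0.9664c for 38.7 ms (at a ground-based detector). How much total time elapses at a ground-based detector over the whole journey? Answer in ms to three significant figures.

Leg 1: γ = 197; Δt_1 = 197.0 × 23.3 = 4590 ms.
Leg 2: γ = 136; Δt_2 = 136.0 × 22.8 = 3101 ms.
Leg 3: 38.7 ms is already measured at a ground-based detector.
Total: 4590 + 3101 + 38.70 ms.

Δt = 7730 ms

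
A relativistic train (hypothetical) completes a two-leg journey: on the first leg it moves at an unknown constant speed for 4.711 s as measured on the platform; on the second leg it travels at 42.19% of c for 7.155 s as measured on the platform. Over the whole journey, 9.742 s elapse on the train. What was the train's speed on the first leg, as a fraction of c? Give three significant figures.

Leg 1: speed unknown; τ_1 = 4.711/γ_1.
Leg 2: β = 0.4219; γ = 1/√(1 − 0.4219²) = 1/√0.8220 = 1.103; τ_2 = 7.155/1.103 = 6.487 s.
Total proper time: τ_1 + 6.487 = 9.742, so τ_1 = 9.742 − 6.487 = 3.255 s.
γ_1 = 4.711/3.255 = 1.447; β = √(1 − 1/γ²) = √0.5226.

β = 0.723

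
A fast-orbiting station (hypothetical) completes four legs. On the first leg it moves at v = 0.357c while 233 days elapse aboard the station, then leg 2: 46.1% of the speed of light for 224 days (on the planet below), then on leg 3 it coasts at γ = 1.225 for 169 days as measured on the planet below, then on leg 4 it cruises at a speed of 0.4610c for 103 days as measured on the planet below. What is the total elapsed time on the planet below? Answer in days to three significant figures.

Δt = 745 days

Leg 1: γ = 1/√(1 − 0.357²) = 1/√0.8726 = 1.071; Δt_1 = 1.071 × 233 = 249.4 days.
Leg 2: 224 days is already measured on the planet below.
Leg 3: 169 days is already measured on the planet below.
Leg 4: 103 days is already measured on the planet below.
Total: 249.4 + 224.0 + 169.0 + 103.0 days.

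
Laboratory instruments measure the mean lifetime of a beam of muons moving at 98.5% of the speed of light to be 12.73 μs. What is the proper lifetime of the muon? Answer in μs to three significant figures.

β = 0.985; γ = 1/√(1 − 0.985²) = 1/√0.02977 = 5.795
The lab-frame lifetime is the dilated interval; the proper lifetime is τ₀ = Δt/γ = 12.73/5.795 μs.

τ₀ = 2.20 μs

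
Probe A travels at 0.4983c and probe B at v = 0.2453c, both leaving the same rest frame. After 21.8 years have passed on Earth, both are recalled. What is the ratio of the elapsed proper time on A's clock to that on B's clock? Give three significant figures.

τ_A/τ_B = 0.894

A: γ = 1/√(1 − 0.4983²) = 1/√0.7517 = 1.153. B: γ = 1/√(1 − 0.2453²) = 1/√0.9398 = 1.032.
τ_A/τ_B = γ_B/γ_A = 1.032/1.153 = 0.8943, so τ_A/τ_B = 0.8943.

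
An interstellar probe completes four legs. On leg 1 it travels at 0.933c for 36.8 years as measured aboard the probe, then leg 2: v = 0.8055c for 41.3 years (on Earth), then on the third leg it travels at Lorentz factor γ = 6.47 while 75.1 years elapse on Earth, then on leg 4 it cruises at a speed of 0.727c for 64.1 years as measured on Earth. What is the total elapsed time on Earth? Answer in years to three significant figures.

Leg 1: γ = 1/√(1 − 0.933²) = 1/√0.1295 = 2.779; Δt_1 = 2.779 × 36.8 = 102.3 years.
Leg 2: 41.3 years is already measured on Earth.
Leg 3: 75.1 years is already measured on Earth.
Leg 4: 64.1 years is already measured on Earth.
Total: 102.3 + 41.30 + 75.10 + 64.10 years.

Δt = 283 years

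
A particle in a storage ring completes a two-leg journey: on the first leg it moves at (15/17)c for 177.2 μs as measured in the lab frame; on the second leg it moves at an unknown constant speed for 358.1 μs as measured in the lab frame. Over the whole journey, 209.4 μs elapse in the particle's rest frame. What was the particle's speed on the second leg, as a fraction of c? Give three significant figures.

Leg 1: γ = 1/√(1 − (15/17)²) = 17/8 = 2.125; τ_1 = 177.2/2.125 = 83.39 μs.
Leg 2: speed unknown; τ_2 = 358.1/γ_2.
Total proper time: 83.39 + τ_2 = 209.4, so τ_2 = 209.4 − 83.39 = 126.0 μs.
γ_2 = 358.1/126.0 = 2.842; β = √(1 − 1/γ²) = √0.8762.

β = 0.936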